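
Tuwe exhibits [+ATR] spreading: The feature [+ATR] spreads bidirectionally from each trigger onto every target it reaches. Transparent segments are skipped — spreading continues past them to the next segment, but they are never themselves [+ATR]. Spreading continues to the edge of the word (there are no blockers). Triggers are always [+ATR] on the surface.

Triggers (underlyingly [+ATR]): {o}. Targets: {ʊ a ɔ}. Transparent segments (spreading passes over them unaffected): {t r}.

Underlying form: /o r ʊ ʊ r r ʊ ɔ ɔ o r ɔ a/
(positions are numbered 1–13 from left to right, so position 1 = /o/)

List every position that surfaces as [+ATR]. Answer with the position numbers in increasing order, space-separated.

1 3 4 7 8 9 10 12 13

From /o/ at 1 rightward: 2 /r/ transparent; 3 /ʊ/ → [+ATR]; 4 /ʊ/ → [+ATR]; 5 /r/ transparent; 6 /r/ transparent; 7 /ʊ/ → [+ATR]; 8 /ɔ/ → [+ATR]; 9 /ɔ/ → [+ATR]; 10 /o/ is itself a trigger — this domain ends here.
From /o/ at 1 leftward: word edge.
From /o/ at 10 rightward: 11 /r/ transparent; 12 /ɔ/ → [+ATR]; 13 /a/ → [+ATR]; word edge.
From /o/ at 10 leftward: 9 /ɔ/ → [+ATR]; 8 /ɔ/ → [+ATR]; 7 /ʊ/ → [+ATR]; 6 /r/ transparent; 5 /r/ transparent; 4 /ʊ/ → [+ATR]; 3 /ʊ/ → [+ATR]; 2 /r/ transparent; 1 /o/ is itself a trigger — this domain ends here.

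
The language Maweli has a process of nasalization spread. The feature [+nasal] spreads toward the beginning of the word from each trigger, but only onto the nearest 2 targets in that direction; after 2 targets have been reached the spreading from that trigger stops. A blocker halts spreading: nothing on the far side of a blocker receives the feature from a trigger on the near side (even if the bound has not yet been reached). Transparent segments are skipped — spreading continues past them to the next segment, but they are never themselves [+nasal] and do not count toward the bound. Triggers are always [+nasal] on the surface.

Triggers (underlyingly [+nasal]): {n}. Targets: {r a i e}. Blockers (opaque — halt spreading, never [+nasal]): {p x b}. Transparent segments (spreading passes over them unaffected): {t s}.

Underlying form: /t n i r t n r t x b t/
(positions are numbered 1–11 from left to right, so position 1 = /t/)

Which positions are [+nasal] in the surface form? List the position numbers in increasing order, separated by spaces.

2 3 4 6

From /n/ at 2 leftward: 1 /t/ transparent; word edge.
From /n/ at 6 leftward: 5 /t/ transparent; 4 /r/ → [+nasal]; 3 /i/ → [+nasal]; bound reached.
Target with no active source: position 7 stays [-nasal].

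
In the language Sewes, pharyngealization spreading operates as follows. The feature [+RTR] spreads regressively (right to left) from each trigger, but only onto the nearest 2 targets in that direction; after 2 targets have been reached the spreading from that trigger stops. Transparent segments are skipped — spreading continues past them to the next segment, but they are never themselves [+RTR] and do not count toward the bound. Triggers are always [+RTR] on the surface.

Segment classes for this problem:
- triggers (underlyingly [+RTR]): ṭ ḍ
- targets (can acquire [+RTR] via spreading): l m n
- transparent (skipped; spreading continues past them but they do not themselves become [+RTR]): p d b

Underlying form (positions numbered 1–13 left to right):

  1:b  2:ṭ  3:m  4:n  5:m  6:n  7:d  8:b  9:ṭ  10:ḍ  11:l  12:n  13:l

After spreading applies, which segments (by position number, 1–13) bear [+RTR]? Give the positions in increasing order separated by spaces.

From /ṭ/ at 2 leftward: 1 /b/ transparent; word edge.
From /ṭ/ at 9 leftward: 8 /b/ transparent; 7 /d/ transparent; 6 /n/ → [+RTR]; 5 /m/ → [+RTR]; bound reached.
From /ḍ/ at 10 leftward: 9 /ṭ/ is itself a trigger — this domain ends here.
Targets with no active source: positions 3 4 11 12 13 stay [-emphatic].

2 5 6 9 10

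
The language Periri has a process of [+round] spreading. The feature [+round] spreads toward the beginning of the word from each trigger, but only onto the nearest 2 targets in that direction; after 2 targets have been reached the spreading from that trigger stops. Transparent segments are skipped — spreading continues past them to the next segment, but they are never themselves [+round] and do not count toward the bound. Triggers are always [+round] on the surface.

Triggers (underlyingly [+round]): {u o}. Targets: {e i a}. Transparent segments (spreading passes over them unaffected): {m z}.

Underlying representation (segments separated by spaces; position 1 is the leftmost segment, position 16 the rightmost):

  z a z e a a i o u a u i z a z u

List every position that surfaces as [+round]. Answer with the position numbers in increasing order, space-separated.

From /o/ at 8 leftward: 7 /i/ → [+round]; 6 /a/ → [+round]; bound reached.
From /u/ at 9 leftward: 8 /o/ is itself a trigger — this domain ends here.
From /u/ at 11 leftward: 10 /a/ → [+round]; 9 /u/ is itself a trigger — this domain ends here.
From /u/ at 16 leftward: 15 /z/ transparent; 14 /a/ → [+round]; 13 /z/ transparent; 12 /i/ → [+round]; bound reached.
Targets with no active source: positions 2 4 5 stay [-round].

6 7 8 9 10 11 12 14 16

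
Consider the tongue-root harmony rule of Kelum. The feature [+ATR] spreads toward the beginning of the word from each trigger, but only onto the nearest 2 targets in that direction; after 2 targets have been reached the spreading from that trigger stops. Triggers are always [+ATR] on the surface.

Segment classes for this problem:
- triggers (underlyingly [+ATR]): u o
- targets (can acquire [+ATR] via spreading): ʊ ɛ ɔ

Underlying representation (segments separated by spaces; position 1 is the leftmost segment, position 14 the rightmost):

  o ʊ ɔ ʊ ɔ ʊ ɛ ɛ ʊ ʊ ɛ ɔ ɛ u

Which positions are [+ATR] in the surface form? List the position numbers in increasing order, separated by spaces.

From /o/ at 1 leftward: word edge.
From /u/ at 14 leftward: 13 /ɛ/ → [+ATR]; 12 /ɔ/ → [+ATR]; bound reached.
Targets with no active source: positions 2 3 4 5 6 7 8 9 10 11 stay [-ATR].

1 12 13 14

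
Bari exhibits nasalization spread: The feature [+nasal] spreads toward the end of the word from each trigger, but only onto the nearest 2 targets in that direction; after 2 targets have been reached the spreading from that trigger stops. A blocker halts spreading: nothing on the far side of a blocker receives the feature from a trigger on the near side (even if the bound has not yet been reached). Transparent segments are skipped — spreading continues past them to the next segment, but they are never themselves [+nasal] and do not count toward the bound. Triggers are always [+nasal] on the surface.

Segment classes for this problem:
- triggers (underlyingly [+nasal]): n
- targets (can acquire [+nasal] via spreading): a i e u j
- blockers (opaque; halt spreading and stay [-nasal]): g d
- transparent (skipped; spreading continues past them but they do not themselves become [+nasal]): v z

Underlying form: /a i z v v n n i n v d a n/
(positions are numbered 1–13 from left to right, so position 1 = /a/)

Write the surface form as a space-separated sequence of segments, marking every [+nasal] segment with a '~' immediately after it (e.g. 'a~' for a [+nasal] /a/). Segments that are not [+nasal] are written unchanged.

From /n/ at 6 rightward: 7 /n/ is itself a trigger — this domain ends here.
From /n/ at 7 rightward: 8 /i/ → [+nasal]; 9 /n/ is itself a trigger — this domain ends here.
From /n/ at 9 rightward: 10 /v/ transparent; 11 /d/ blocks.
From /n/ at 13 rightward: word edge.
Targets with no active source: positions 1 2 12 stay [-nasal].
[+nasal] positions on the surface: 6 7 8 9 13.

a i z v v n~ n~ i~ n~ v d a n~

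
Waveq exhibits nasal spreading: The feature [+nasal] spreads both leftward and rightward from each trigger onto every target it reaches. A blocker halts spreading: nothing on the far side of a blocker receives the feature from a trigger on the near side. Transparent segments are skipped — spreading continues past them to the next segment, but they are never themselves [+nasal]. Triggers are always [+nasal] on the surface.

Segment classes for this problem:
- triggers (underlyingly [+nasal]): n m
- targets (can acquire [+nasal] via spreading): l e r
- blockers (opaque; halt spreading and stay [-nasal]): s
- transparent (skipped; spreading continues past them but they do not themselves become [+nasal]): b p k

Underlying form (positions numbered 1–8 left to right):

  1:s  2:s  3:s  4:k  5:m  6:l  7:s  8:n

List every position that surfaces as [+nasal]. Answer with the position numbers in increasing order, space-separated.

5 6 8

From /m/ at 5 rightward: 6 /l/ → [+nasal]; 7 /s/ blocks.
From /m/ at 5 leftward: 4 /k/ transparent; 3 /s/ blocks.
From /n/ at 8 rightward: word edge.
From /n/ at 8 leftward: 7 /s/ blocks.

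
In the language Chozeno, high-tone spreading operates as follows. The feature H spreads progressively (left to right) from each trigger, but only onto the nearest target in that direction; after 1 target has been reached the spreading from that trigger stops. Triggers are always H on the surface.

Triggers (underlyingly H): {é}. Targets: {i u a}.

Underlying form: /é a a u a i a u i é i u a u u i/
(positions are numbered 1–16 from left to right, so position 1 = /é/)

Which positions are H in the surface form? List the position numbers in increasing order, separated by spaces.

From /é/ at 1 rightward: 2 /a/ → H; bound reached.
From /é/ at 10 rightward: 11 /i/ → H; bound reached.
Targets with no active source: positions 3 4 5 6 7 8 9 12 13 14 15 16 stay [-high tone].

1 2 10 11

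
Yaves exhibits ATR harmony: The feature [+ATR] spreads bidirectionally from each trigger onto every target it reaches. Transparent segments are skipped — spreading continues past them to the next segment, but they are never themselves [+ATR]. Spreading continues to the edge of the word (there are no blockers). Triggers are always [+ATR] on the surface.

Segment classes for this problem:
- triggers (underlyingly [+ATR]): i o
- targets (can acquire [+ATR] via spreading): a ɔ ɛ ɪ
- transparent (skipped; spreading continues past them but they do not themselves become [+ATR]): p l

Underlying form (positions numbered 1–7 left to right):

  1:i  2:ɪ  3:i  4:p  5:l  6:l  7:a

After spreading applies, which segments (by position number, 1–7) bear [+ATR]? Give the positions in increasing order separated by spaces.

From /i/ at 1 rightward: 2 /ɪ/ → [+ATR]; 3 /i/ is itself a trigger — this domain ends here.
From /i/ at 1 leftward: word edge.
From /i/ at 3 rightward: 4 /p/ transparent; 5 /l/ transparent; 6 /l/ transparent; 7 /a/ → [+ATR]; word edge.
From /i/ at 3 leftward: 2 /ɪ/ → [+ATR]; 1 /i/ is itself a trigger — this domain ends here.

1 2 3 7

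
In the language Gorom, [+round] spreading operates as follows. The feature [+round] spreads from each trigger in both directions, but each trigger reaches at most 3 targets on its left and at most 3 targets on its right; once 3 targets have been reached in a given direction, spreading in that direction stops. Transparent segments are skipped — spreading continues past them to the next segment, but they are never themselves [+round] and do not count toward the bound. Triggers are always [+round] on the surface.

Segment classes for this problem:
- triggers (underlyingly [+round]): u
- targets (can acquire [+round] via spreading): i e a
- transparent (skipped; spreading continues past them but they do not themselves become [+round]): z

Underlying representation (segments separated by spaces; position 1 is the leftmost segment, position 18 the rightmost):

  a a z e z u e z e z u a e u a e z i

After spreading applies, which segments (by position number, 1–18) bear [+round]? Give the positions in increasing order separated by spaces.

From /u/ at 6 rightward: 7 /e/ → [+round]; 8 /z/ transparent; 9 /e/ → [+round]; 10 /z/ transparent; 11 /u/ is itself a trigger — this domain ends here.
From /u/ at 6 leftward: 5 /z/ transparent; 4 /e/ → [+round]; 3 /z/ transparent; 2 /a/ → [+round]; 1 /a/ → [+round]; bound reached.
From /u/ at 11 rightward: 12 /a/ → [+round]; 13 /e/ → [+round]; 14 /u/ is itself a trigger — this domain ends here.
From /u/ at 11 leftward: 10 /z/ transparent; 9 /e/ → [+round]; 8 /z/ transparent; 7 /e/ → [+round]; 6 /u/ is itself a trigger — this domain ends here.
From /u/ at 14 rightward: 15 /a/ → [+round]; 16 /e/ → [+round]; 17 /z/ transparent; 18 /i/ → [+round]; bound reached.
From /u/ at 14 leftward: 13 /e/ → [+round]; 12 /a/ → [+round]; 11 /u/ is itself a trigger — this domain ends here.

1 2 4 6 7 9 11 12 13 14 15 16 18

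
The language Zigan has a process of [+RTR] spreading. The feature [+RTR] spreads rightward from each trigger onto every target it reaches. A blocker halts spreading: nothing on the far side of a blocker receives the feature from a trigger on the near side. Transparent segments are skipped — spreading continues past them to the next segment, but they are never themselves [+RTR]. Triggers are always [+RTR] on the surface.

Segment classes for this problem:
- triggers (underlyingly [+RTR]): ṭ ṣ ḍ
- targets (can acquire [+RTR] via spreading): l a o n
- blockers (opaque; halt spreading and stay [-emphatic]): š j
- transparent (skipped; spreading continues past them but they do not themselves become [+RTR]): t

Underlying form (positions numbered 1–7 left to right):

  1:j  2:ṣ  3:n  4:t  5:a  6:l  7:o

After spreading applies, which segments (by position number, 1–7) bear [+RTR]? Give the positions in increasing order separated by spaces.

2 3 5 6 7

From /ṣ/ at 2 rightward: 3 /n/ → [+RTR]; 4 /t/ transparent; 5 /a/ → [+RTR]; 6 /l/ → [+RTR]; 7 /o/ → [+RTR]; word edge.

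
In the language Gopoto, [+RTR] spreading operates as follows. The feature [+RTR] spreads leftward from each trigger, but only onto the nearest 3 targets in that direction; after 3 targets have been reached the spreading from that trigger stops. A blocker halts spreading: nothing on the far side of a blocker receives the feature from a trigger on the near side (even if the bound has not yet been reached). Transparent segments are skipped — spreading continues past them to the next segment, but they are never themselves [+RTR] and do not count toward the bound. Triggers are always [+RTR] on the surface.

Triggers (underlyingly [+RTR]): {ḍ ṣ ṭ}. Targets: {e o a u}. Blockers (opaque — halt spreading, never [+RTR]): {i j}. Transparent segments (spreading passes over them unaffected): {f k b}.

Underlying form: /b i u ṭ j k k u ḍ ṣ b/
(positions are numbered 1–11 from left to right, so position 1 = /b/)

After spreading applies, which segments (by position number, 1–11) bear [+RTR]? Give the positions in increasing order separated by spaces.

3 4 8 9 10

From /ṭ/ at 4 leftward: 3 /u/ → [+RTR]; 2 /i/ blocks.
From /ḍ/ at 9 leftward: 8 /u/ → [+RTR]; 7 /k/ transparent; 6 /k/ transparent; 5 /j/ blocks.
From /ṣ/ at 10 leftward: 9 /ḍ/ is itself a trigger — this domain ends here.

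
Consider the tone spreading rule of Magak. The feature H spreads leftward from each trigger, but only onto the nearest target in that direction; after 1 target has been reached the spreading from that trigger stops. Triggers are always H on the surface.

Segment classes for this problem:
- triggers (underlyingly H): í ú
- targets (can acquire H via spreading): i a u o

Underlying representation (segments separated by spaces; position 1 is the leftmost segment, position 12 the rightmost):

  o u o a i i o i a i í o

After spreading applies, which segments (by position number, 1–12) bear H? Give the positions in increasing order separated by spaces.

From /í/ at 11 leftward: 10 /i/ → H; bound reached.
Targets with no active source: positions 1 2 3 4 5 6 7 8 9 12 stay [-high tone].

10 11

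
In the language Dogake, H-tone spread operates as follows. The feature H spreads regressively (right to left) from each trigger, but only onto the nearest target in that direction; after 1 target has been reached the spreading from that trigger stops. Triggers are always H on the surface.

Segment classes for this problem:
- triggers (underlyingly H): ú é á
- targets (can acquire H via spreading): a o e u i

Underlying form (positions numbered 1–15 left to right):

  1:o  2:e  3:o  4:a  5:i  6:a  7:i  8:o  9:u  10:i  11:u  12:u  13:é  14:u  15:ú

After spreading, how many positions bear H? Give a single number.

4

From /é/ at 13 leftward: 12 /u/ → H; bound reached.
From /ú/ at 15 leftward: 14 /u/ → H; bound reached.
Targets with no active source: positions 1 2 3 4 5 6 7 8 9 10 11 stay [-high tone].
H positions on the surface: 12 13 14 15.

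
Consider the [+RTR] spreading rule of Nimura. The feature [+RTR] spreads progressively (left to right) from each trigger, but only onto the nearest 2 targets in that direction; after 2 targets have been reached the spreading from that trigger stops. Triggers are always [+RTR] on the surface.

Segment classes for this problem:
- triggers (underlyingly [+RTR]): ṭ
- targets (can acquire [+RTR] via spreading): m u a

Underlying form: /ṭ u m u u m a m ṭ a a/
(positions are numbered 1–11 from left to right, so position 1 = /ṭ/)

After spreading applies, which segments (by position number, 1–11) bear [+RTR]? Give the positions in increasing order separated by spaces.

From /ṭ/ at 1 rightward: 2 /u/ → [+RTR]; 3 /m/ → [+RTR]; bound reached.
From /ṭ/ at 9 rightward: 10 /a/ → [+RTR]; 11 /a/ → [+RTR]; bound reached.
Targets with no active source: positions 4 5 6 7 8 stay [-emphatic].

1 2 3 9 10 11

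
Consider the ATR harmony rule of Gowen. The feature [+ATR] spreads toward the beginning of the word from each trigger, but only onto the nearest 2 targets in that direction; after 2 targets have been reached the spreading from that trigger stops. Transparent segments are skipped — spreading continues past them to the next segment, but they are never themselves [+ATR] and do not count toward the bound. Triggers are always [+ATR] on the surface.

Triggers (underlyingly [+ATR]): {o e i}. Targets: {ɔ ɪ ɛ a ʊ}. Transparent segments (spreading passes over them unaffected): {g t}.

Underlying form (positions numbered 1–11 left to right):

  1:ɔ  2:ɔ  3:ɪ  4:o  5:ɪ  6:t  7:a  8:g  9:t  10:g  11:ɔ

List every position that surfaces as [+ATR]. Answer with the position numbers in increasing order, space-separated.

2 3 4

From /o/ at 4 leftward: 3 /ɪ/ → [+ATR]; 2 /ɔ/ → [+ATR]; bound reached.
Targets with no active source: positions 1 5 7 11 stay [-ATR].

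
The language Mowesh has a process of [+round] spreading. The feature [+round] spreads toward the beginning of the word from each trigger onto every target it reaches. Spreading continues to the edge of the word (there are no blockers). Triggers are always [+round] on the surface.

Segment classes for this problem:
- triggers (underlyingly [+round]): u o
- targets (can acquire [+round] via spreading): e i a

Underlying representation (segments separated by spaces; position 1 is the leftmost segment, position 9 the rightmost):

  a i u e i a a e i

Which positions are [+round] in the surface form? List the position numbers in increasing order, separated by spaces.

1 2 3

From /u/ at 3 leftward: 2 /i/ → [+round]; 1 /a/ → [+round]; word edge.
Targets with no active source: positions 4 5 6 7 8 9 stay [-round].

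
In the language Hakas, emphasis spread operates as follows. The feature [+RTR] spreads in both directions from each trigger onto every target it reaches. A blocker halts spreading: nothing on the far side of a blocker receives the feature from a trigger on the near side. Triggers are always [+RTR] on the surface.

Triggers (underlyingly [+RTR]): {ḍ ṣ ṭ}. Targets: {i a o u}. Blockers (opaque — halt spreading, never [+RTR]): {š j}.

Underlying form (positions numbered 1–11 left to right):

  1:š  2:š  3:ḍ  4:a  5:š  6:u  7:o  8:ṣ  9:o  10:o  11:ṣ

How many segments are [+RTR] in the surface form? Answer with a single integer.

8

From /ḍ/ at 3 rightward: 4 /a/ → [+RTR]; 5 /š/ blocks.
From /ḍ/ at 3 leftward: 2 /š/ blocks.
From /ṣ/ at 8 rightward: 9 /o/ → [+RTR]; 10 /o/ → [+RTR]; 11 /ṣ/ is itself a trigger — this domain ends here.
From /ṣ/ at 8 leftward: 7 /o/ → [+RTR]; 6 /u/ → [+RTR]; 5 /š/ blocks.
From /ṣ/ at 11 rightward: word edge.
From /ṣ/ at 11 leftward: 10 /o/ → [+RTR]; 9 /o/ → [+RTR]; 8 /ṣ/ is itself a trigger — this domain ends here.
[+RTR] positions on the surface: 3 4 6 7 8 9 10 11.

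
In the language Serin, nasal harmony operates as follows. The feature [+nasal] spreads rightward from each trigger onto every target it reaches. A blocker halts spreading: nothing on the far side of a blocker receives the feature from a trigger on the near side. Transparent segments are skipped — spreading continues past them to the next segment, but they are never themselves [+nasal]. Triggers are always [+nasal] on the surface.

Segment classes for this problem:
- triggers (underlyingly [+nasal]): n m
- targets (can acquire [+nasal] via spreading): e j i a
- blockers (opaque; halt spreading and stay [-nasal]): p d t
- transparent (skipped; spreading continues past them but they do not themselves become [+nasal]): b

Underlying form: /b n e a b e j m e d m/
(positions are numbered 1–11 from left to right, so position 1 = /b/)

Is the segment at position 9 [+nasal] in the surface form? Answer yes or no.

yes

From /n/ at 2 rightward: 3 /e/ → [+nasal]; 4 /a/ → [+nasal]; 5 /b/ transparent; 6 /e/ → [+nasal]; 7 /j/ → [+nasal]; 8 /m/ is itself a trigger — this domain ends here.
From /m/ at 8 rightward: 9 /e/ → [+nasal]; 10 /d/ blocks.
From /m/ at 11 rightward: word edge.
[+nasal] positions on the surface: 2 3 4 6 7 8 9 11.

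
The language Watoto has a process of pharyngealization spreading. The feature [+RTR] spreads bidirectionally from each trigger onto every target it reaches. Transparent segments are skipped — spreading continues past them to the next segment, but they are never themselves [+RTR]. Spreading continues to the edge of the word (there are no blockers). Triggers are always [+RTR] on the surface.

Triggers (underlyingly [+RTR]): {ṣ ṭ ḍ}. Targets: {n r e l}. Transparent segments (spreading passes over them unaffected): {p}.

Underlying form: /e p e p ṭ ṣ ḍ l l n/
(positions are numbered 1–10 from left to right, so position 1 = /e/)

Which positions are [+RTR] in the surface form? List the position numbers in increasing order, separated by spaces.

1 3 5 6 7 8 9 10

From /ṭ/ at 5 rightward: 6 /ṣ/ is itself a trigger — this domain ends here.
From /ṭ/ at 5 leftward: 4 /p/ transparent; 3 /e/ → [+RTR]; 2 /p/ transparent; 1 /e/ → [+RTR]; word edge.
From /ṣ/ at 6 rightward: 7 /ḍ/ is itself a trigger — this domain ends here.
From /ṣ/ at 6 leftward: 5 /ṭ/ is itself a trigger — this domain ends here.
From /ḍ/ at 7 rightward: 8 /l/ → [+RTR]; 9 /l/ → [+RTR]; 10 /n/ → [+RTR]; word edge.
From /ḍ/ at 7 leftward: 6 /ṣ/ is itself a trigger — this domain ends here.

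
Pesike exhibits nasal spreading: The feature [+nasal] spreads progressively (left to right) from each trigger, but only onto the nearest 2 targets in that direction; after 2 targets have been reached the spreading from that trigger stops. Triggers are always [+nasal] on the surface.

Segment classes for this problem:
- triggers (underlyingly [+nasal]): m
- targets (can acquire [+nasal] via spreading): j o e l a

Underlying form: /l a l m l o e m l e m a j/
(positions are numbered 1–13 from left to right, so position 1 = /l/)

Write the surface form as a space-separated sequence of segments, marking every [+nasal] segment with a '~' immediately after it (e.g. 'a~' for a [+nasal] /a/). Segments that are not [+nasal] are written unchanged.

l a l m~ l~ o~ e m~ l~ e~ m~ a~ j~

From /m/ at 4 rightward: 5 /l/ → [+nasal]; 6 /o/ → [+nasal]; bound reached.
From /m/ at 8 rightward: 9 /l/ → [+nasal]; 10 /e/ → [+nasal]; bound reached.
From /m/ at 11 rightward: 12 /a/ → [+nasal]; 13 /j/ → [+nasal]; bound reached.
Targets with no active source: positions 1 2 3 7 stay [-nasal].
[+nasal] positions on the surface: 4 5 6 8 9 10 11 12 13.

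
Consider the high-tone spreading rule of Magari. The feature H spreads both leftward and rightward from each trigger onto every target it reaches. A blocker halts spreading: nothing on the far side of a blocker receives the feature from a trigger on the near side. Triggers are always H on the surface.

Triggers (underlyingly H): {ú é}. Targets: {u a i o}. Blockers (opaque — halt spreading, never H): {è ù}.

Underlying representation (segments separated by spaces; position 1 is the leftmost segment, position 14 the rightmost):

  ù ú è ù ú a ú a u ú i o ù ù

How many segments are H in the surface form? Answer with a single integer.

From /ú/ at 2 rightward: 3 /è/ blocks.
From /ú/ at 2 leftward: 1 /ù/ blocks.
From /ú/ at 5 rightward: 6 /a/ → H; 7 /ú/ is itself a trigger — this domain ends here.
From /ú/ at 5 leftward: 4 /ù/ blocks.
From /ú/ at 7 rightward: 8 /a/ → H; 9 /u/ → H; 10 /ú/ is itself a trigger — this domain ends here.
From /ú/ at 7 leftward: 6 /a/ → H; 5 /ú/ is itself a trigger — this domain ends here.
From /ú/ at 10 rightward: 11 /i/ → H; 12 /o/ → H; 13 /ù/ blocks.
From /ú/ at 10 leftward: 9 /u/ → H; 8 /a/ → H; 7 /ú/ is itself a trigger — this domain ends here.
H positions on the surface: 2 5 6 7 8 9 10 11 12.

9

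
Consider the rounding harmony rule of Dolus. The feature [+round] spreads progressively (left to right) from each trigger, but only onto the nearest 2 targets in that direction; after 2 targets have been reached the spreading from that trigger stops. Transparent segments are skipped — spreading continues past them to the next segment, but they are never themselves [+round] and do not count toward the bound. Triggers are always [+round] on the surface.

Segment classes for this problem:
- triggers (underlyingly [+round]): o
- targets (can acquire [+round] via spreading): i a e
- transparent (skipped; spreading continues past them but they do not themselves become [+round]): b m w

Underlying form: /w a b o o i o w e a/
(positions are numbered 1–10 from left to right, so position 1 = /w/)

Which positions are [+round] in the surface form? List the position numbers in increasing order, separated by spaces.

From /o/ at 4 rightward: 5 /o/ is itself a trigger — this domain ends here.
From /o/ at 5 rightward: 6 /i/ → [+round]; 7 /o/ is itself a trigger — this domain ends here.
From /o/ at 7 rightward: 8 /w/ transparent; 9 /e/ → [+round]; 10 /a/ → [+round]; bound reached.
Target with no active source: position 2 stays [-round].

4 5 6 7 9 10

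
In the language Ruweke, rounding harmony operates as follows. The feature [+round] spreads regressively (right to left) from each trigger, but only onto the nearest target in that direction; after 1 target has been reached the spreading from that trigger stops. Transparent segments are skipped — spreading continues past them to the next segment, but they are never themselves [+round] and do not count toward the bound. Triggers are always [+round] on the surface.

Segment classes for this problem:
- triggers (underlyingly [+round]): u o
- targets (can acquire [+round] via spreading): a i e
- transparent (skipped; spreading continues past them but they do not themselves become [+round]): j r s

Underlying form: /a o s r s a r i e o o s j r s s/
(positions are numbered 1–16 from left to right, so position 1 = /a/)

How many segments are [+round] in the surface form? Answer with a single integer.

5

From /o/ at 2 leftward: 1 /a/ → [+round]; bound reached.
From /o/ at 10 leftward: 9 /e/ → [+round]; bound reached.
From /o/ at 11 leftward: 10 /o/ is itself a trigger — this domain ends here.
Targets with no active source: positions 6 8 stay [-round].
[+round] positions on the surface: 1 2 9 10 11.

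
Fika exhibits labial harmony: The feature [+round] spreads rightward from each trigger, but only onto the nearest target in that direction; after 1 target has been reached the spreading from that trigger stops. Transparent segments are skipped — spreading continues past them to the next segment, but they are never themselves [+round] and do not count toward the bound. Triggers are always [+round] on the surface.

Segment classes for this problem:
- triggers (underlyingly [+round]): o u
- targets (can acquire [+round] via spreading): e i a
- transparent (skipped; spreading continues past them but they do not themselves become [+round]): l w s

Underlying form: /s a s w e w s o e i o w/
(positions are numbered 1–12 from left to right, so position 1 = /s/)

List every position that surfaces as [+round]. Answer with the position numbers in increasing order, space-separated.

From /o/ at 8 rightward: 9 /e/ → [+round]; bound reached.
From /o/ at 11 rightward: 12 /w/ transparent; word edge.
Targets with no active source: positions 2 5 10 stay [-round].

8 9 11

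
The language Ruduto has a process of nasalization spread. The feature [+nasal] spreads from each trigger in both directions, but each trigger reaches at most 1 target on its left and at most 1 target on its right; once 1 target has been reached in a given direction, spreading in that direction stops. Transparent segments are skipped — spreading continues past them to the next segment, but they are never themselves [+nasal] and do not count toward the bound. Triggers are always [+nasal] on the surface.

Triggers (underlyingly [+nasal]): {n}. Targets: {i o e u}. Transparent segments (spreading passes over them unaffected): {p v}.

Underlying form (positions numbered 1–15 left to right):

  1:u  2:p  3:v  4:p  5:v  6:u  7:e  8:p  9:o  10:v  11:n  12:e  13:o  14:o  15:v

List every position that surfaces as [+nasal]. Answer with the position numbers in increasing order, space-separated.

9 11 12

From /n/ at 11 rightward: 12 /e/ → [+nasal]; bound reached.
From /n/ at 11 leftward: 10 /v/ transparent; 9 /o/ → [+nasal]; bound reached.
Targets with no active source: positions 1 6 7 13 14 stay [-nasal].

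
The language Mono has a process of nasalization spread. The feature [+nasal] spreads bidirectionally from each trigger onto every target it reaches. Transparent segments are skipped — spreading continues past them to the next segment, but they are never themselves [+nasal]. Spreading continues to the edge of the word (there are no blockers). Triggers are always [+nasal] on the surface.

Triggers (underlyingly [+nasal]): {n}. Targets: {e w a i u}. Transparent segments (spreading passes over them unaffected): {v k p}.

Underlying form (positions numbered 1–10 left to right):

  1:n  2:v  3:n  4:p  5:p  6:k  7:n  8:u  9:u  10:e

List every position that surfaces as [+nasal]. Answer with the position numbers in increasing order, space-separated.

From /n/ at 1 rightward: 2 /v/ transparent; 3 /n/ is itself a trigger — this domain ends here.
From /n/ at 1 leftward: word edge.
From /n/ at 3 rightward: 4 /p/ transparent; 5 /p/ transparent; 6 /k/ transparent; 7 /n/ is itself a trigger — this domain ends here.
From /n/ at 3 leftward: 2 /v/ transparent; 1 /n/ is itself a trigger — this domain ends here.
From /n/ at 7 rightward: 8 /u/ → [+nasal]; 9 /u/ → [+nasal]; 10 /e/ → [+nasal]; word edge.
From /n/ at 7 leftward: 6 /k/ transparent; 5 /p/ transparent; 4 /p/ transparent; 3 /n/ is itself a trigger — this domain ends here.

1 3 7 8 9 10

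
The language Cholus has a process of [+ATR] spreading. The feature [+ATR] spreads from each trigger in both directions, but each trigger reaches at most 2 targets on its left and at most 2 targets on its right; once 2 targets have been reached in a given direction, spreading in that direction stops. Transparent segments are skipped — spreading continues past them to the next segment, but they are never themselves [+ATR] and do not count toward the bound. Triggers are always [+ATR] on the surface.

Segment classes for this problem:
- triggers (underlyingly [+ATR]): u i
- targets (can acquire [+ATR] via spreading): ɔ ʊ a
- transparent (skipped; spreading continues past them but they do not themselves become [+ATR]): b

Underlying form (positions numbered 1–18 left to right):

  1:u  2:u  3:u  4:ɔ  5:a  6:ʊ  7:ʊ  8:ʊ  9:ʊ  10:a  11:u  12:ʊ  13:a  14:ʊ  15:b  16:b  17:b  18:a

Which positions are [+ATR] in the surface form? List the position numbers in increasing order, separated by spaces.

From /u/ at 1 rightward: 2 /u/ is itself a trigger — this domain ends here.
From /u/ at 1 leftward: word edge.
From /u/ at 2 rightward: 3 /u/ is itself a trigger — this domain ends here.
From /u/ at 2 leftward: 1 /u/ is itself a trigger — this domain ends here.
From /u/ at 3 rightward: 4 /ɔ/ → [+ATR]; 5 /a/ → [+ATR]; bound reached.
From /u/ at 3 leftward: 2 /u/ is itself a trigger — this domain ends here.
From /u/ at 11 rightward: 12 /ʊ/ → [+ATR]; 13 /a/ → [+ATR]; bound reached.
From /u/ at 11 leftward: 10 /a/ → [+ATR]; 9 /ʊ/ → [+ATR]; bound reached.
Targets with no active source: positions 6 7 8 14 18 stay [-ATR].

1 2 3 4 5 9 10 11 12 13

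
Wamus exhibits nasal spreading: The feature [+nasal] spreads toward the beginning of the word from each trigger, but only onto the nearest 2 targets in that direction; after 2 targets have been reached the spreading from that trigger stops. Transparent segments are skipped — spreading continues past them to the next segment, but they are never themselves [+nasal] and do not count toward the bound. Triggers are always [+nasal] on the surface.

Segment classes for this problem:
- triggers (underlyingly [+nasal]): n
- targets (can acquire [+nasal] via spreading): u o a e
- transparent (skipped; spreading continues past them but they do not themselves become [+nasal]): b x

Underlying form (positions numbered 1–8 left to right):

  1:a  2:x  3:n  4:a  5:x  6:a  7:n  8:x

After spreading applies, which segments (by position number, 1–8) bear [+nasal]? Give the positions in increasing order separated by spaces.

From /n/ at 3 leftward: 2 /x/ transparent; 1 /a/ → [+nasal]; word edge.
From /n/ at 7 leftward: 6 /a/ → [+nasal]; 5 /x/ transparent; 4 /a/ → [+nasal]; bound reached.

1 3 4 6 7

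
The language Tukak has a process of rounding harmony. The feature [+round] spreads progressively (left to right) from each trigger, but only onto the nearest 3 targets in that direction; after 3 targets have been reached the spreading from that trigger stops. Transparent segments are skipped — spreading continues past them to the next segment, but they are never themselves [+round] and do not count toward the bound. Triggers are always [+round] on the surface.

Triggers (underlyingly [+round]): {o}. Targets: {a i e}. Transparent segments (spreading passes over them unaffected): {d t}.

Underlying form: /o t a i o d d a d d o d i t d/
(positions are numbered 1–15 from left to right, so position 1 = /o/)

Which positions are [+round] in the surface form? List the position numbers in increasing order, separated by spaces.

1 3 4 5 8 11 13

From /o/ at 1 rightward: 2 /t/ transparent; 3 /a/ → [+round]; 4 /i/ → [+round]; 5 /o/ is itself a trigger — this domain ends here.
From /o/ at 5 rightward: 6 /d/ transparent; 7 /d/ transparent; 8 /a/ → [+round]; 9 /d/ transparent; 10 /d/ transparent; 11 /o/ is itself a trigger — this domain ends here.
From /o/ at 11 rightward: 12 /d/ transparent; 13 /i/ → [+round]; 14 /t/ transparent; 15 /d/ transparent; word edge.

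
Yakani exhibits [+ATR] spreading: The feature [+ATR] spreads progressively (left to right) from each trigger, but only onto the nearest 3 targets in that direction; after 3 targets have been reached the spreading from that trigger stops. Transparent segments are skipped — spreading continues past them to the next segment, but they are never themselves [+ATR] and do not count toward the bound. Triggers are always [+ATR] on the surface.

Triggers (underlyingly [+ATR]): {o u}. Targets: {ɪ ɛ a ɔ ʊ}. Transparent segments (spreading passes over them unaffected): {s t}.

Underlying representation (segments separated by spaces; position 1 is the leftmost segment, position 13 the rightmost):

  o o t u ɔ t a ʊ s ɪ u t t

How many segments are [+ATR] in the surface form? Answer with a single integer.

From /o/ at 1 rightward: 2 /o/ is itself a trigger — this domain ends here.
From /o/ at 2 rightward: 3 /t/ transparent; 4 /u/ is itself a trigger — this domain ends here.
From /u/ at 4 rightward: 5 /ɔ/ → [+ATR]; 6 /t/ transparent; 7 /a/ → [+ATR]; 8 /ʊ/ → [+ATR]; bound reached.
From /u/ at 11 rightward: 12 /t/ transparent; 13 /t/ transparent; word edge.
Target with no active source: position 10 stays [-ATR].
[+ATR] positions on the surface: 1 2 4 5 7 8 11.

7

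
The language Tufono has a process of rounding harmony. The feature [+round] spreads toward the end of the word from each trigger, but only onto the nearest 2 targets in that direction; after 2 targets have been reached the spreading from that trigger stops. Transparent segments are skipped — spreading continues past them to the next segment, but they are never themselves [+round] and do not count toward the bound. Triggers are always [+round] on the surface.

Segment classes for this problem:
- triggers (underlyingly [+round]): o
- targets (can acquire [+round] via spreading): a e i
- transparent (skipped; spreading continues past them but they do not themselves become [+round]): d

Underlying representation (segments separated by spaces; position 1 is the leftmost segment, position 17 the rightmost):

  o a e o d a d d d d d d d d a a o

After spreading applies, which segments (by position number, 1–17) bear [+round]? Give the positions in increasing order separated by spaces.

From /o/ at 1 rightward: 2 /a/ → [+round]; 3 /e/ → [+round]; bound reached.
From /o/ at 4 rightward: 5 /d/ transparent; 6 /a/ → [+round]; 7 /d/ transparent; 8 /d/ transparent; 9 /d/ transparent; 10 /d/ transparent; 11 /d/ transparent; 12 /d/ transparent; 13 /d/ transparent; 14 /d/ transparent; 15 /a/ → [+round]; bound reached.
From /o/ at 17 rightward: word edge.
Target with no active source: position 16 stays [-round].

1 2 3 4 6 15 17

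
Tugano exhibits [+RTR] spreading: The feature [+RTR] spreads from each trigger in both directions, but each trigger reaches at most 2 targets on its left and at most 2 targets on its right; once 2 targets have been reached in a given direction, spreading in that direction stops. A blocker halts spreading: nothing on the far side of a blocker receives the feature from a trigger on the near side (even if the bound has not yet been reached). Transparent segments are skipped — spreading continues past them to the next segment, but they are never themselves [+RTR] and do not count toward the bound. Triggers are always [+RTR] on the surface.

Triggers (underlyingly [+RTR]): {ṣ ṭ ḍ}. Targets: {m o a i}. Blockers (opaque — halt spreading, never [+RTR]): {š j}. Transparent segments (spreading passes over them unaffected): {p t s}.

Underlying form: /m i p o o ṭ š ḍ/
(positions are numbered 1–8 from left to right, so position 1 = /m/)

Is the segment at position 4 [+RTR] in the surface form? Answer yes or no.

yes

From /ṭ/ at 6 rightward: 7 /š/ blocks.
From /ṭ/ at 6 leftward: 5 /o/ → [+RTR]; 4 /o/ → [+RTR]; bound reached.
From /ḍ/ at 8 rightward: word edge.
From /ḍ/ at 8 leftward: 7 /š/ blocks.
Targets with no active source: positions 1 2 stay [-emphatic].
[+RTR] positions on the surface: 4 5 6 8.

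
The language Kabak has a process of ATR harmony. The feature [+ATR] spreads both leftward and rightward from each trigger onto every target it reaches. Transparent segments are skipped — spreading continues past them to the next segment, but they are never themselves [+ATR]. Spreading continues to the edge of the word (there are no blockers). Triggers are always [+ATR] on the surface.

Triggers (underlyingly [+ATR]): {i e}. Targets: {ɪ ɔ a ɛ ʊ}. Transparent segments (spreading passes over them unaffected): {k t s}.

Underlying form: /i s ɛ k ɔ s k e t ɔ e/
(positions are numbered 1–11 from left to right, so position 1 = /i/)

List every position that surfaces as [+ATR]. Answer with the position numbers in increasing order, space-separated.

1 3 5 8 10 11

From /i/ at 1 rightward: 2 /s/ transparent; 3 /ɛ/ → [+ATR]; 4 /k/ transparent; 5 /ɔ/ → [+ATR]; 6 /s/ transparent; 7 /k/ transparent; 8 /e/ is itself a trigger — this domain ends here.
From /i/ at 1 leftward: word edge.
From /e/ at 8 rightward: 9 /t/ transparent; 10 /ɔ/ → [+ATR]; 11 /e/ is itself a trigger — this domain ends here.
From /e/ at 8 leftward: 7 /k/ transparent; 6 /s/ transparent; 5 /ɔ/ → [+ATR]; 4 /k/ transparent; 3 /ɛ/ → [+ATR]; 2 /s/ transparent; 1 /i/ is itself a trigger — this domain ends here.
From /e/ at 11 rightward: word edge.
From /e/ at 11 leftward: 10 /ɔ/ → [+ATR]; 9 /t/ transparent; 8 /e/ is itself a trigger — this domain ends here.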